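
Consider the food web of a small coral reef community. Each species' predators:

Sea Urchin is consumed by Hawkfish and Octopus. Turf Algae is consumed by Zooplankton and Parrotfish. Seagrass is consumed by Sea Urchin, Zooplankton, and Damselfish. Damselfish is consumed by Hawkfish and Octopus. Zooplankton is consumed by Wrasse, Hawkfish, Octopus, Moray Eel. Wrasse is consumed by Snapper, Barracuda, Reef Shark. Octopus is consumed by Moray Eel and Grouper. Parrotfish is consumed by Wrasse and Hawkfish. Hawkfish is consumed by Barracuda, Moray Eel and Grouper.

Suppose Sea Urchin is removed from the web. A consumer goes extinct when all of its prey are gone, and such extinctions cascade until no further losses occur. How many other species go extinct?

Remove Sea Urchin.
Every predator of it retains at least one other prey: Hawkfish still has Damselfish, Parrotfish, Zooplankton; Octopus still has Damselfish, Zooplankton.
No consumer loses all prey, so no secondary extinctions occur.

0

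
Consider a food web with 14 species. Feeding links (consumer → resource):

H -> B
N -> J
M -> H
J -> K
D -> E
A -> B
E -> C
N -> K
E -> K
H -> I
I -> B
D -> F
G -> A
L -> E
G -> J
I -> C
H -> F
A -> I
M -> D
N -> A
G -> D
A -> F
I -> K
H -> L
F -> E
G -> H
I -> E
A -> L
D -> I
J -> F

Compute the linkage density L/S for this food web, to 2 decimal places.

There are L = 30 links among S = 14 species.
L/S = 30/14 = 2.1429 ≈ 2.14.

L/S = 2.14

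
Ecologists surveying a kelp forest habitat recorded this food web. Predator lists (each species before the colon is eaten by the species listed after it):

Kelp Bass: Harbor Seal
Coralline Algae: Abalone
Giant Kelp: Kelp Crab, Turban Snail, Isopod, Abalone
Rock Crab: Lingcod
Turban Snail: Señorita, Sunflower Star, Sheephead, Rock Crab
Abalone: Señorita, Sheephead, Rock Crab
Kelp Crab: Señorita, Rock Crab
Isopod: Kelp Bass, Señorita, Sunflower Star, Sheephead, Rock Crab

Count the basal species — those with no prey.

2

Basal species (no prey listed): Coralline Algae, Giant Kelp.
Count: 2.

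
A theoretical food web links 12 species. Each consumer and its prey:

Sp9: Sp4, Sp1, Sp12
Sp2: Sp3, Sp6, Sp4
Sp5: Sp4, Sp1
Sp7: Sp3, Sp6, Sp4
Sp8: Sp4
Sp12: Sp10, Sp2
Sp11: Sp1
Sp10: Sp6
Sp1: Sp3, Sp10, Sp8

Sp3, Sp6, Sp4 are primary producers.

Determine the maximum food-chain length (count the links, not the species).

3 links

One longest chain: Sp6 → Sp10 → Sp1 → Sp5.
It has 4 species and 3 links.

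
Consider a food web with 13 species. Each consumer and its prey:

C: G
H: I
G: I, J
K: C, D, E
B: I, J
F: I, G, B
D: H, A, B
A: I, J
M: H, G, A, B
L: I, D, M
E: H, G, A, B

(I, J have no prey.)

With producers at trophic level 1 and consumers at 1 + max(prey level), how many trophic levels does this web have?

Producers (level 1): I, J.
I → H → E → K gives K level 4.
No species has a prey at level 4, so no species reaches level 5.

4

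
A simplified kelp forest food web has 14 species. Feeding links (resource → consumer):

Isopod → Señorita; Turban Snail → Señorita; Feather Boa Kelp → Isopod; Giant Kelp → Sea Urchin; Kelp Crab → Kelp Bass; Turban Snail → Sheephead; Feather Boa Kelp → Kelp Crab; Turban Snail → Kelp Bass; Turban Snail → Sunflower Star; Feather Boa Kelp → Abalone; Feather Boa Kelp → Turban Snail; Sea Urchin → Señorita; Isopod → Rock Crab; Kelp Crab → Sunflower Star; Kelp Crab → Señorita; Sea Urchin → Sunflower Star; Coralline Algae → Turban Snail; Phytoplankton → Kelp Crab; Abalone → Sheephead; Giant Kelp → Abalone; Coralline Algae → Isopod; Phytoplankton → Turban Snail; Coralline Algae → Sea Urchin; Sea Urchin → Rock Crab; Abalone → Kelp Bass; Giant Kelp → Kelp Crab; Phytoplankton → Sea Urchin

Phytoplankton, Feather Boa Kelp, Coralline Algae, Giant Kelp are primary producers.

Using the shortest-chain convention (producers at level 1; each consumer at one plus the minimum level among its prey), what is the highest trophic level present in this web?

Producers (level 1): Phytoplankton, Feather Boa Kelp, Coralline Algae, Giant Kelp.
Following each consumer down to its lowest-level prey: Phytoplankton → Sea Urchin → Rock Crab (levels 1 through 3).
All prey of Rock Crab (Sea Urchin 2, Isopod 2) are at level 2 or above, so Rock Crab is at level 1 + 2 = 3.
Every consumer has at least one prey at level 2 or below, so none exceeds level 3.

3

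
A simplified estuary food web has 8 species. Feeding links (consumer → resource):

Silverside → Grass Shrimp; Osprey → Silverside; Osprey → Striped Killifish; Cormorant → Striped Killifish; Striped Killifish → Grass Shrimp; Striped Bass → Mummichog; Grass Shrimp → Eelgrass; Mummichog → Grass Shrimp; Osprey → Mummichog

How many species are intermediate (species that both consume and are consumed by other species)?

4

Intermediate species (has both prey and predators): Grass Shrimp, Mummichog, Silverside, Striped Killifish.
Count: 4.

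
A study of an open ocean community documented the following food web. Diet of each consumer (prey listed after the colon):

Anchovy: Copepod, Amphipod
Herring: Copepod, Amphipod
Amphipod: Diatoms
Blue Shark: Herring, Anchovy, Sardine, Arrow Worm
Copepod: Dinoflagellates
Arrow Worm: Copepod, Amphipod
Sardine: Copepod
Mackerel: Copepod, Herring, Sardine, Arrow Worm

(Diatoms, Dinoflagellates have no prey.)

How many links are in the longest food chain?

3 links

One longest chain: Dinoflagellates → Copepod → Herring → Mackerel.
It has 4 species and 3 links.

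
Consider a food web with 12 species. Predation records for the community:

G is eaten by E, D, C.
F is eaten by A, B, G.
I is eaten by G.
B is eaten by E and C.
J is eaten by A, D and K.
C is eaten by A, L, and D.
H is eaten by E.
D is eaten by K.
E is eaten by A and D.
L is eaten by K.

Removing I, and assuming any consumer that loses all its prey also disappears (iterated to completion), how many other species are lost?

0

Remove I.
Every predator of it retains at least one other prey: G still has F.
No consumer loses all prey, so no secondary extinctions occur.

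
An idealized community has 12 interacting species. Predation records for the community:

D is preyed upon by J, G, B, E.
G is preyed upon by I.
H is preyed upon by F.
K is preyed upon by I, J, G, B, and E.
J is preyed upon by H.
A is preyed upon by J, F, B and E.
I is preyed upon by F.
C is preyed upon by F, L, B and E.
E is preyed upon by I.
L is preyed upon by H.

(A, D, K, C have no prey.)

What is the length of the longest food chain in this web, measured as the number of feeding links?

3 links

One longest chain: A → E → I → F.
It has 4 species and 3 links.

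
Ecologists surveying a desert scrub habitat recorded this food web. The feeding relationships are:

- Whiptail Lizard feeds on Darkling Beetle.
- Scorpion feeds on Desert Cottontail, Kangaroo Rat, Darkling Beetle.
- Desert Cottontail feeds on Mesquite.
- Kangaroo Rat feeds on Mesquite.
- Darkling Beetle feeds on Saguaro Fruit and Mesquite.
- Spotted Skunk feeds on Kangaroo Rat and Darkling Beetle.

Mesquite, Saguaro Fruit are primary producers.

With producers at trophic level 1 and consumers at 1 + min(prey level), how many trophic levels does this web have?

3

Producers (level 1): Mesquite, Saguaro Fruit.
Following each consumer down to its lowest-level prey: Mesquite → Darkling Beetle → Spotted Skunk (levels 1 through 3).
All prey of Spotted Skunk (Darkling Beetle 2, Kangaroo Rat 2) are at level 2 or above, so Spotted Skunk is at level 1 + 2 = 3.
Every consumer has at least one prey at level 2 or below, so none exceeds level 3.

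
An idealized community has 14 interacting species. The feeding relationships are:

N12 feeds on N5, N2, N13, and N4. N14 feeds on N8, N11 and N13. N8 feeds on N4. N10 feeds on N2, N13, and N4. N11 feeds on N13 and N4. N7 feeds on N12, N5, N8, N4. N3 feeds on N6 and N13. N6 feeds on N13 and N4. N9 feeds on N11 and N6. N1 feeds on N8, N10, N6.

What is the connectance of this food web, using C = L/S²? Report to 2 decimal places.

The web has S = 14 species and L = 26 feeding links.
C = L / S² = 26 / 196 = 0.1327 ≈ 0.13.

C = 0.13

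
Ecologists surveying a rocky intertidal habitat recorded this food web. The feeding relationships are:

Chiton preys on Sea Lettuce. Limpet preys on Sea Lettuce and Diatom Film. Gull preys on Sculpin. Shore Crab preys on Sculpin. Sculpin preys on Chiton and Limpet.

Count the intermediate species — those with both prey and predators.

Intermediate species (has both prey and predators): Limpet, Chiton, Sculpin.
Count: 3.

3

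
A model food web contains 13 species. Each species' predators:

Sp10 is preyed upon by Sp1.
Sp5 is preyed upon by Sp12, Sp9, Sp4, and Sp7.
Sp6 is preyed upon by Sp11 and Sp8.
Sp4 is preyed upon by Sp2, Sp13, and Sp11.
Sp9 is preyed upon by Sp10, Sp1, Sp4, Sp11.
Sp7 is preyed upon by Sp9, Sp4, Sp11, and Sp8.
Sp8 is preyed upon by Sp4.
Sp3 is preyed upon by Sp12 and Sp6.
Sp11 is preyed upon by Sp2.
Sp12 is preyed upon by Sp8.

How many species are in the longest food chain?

6 species

One longest chain: Sp5 → Sp7 → Sp8 → Sp4 → Sp11 → Sp2.
It has 6 species and 5 links.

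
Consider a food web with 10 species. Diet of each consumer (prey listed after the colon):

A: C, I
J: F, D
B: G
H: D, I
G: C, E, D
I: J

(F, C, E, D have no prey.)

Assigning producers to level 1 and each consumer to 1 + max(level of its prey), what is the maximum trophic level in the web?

4

Producers (level 1): F, C, E, D.
F → J → I → A gives A level 4.
No species has a prey at level 4, so no species reaches level 5.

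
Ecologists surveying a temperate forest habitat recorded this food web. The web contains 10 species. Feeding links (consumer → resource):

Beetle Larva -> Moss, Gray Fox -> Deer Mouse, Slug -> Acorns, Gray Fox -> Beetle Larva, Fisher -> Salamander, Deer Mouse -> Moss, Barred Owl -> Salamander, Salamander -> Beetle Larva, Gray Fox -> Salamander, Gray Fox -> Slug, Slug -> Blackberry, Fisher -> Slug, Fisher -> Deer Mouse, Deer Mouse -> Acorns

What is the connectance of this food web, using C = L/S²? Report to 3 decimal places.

C = 0.140

The web has S = 10 species and L = 14 feeding links.
C = L / S² = 14 / 100 = 0.1400 ≈ 0.140.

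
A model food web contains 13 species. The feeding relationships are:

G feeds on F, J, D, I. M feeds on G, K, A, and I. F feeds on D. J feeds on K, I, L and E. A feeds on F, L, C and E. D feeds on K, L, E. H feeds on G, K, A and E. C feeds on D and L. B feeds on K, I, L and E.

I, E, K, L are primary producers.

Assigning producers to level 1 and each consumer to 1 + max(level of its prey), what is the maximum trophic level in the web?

5

Producers (level 1): I, E, K, L.
E → D → C → A → H gives H level 5.
No species has a prey at level 5, so no species reaches level 6.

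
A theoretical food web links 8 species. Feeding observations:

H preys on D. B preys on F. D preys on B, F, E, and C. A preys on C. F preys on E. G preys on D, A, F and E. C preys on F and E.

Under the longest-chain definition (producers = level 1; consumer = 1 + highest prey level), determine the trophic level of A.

Trophic level 4

E is a producer → level 1.
F eats E → level 2.
C eats F (level 2); other prey at levels: E 1 → level 3.
A eats C → level 4.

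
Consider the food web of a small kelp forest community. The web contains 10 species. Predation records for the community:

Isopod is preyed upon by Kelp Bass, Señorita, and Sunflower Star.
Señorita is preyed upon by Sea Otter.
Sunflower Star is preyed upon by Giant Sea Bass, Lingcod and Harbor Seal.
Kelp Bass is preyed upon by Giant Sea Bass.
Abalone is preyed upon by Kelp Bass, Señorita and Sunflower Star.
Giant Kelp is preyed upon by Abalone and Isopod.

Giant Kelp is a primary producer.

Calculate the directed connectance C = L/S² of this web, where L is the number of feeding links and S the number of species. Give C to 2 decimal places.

C = 0.13

The web has S = 10 species and L = 13 feeding links.
C = L / S² = 13 / 100 = 0.1300 ≈ 0.13.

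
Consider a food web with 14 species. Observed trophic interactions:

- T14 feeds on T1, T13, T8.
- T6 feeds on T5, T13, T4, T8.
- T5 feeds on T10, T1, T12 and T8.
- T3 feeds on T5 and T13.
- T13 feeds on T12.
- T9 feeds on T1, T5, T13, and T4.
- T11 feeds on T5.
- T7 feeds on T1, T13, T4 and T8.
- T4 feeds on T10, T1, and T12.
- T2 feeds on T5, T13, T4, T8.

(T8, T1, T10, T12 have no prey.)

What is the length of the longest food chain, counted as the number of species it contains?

One longest chain: T1 → T4 → T7.
It has 3 species and 2 links.

3 species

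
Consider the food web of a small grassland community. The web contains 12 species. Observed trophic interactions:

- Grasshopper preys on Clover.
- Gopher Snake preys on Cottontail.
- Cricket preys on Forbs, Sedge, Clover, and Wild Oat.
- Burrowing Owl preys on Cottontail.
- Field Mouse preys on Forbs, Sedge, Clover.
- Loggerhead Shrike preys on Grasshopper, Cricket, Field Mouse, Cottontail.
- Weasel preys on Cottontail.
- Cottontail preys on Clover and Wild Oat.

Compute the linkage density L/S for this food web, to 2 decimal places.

There are L = 17 links among S = 12 species.
L/S = 17/12 = 1.4167 ≈ 1.42.

L/S = 1.42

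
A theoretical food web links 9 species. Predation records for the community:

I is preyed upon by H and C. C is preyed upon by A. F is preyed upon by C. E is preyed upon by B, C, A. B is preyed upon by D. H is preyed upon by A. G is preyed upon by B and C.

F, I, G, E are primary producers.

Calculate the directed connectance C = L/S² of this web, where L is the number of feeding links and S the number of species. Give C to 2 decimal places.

C = 0.14

The web has S = 9 species and L = 11 feeding links.
C = L / S² = 11 / 81 = 0.1358 ≈ 0.14.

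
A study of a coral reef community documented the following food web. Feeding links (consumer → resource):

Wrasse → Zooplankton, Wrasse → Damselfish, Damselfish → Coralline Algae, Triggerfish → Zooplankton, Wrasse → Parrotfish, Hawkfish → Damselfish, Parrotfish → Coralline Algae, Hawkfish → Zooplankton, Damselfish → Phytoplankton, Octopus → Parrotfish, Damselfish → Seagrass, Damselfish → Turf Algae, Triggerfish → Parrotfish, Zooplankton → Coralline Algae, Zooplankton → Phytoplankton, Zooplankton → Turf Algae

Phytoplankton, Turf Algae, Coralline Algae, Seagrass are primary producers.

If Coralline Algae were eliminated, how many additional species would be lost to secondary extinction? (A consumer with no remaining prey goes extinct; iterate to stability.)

2

Remove Coralline Algae.
Round 1: Parrotfish (all prey gone) → extinct.
Round 2: Octopus (all prey gone) → extinct.
No further losses. Total secondary extinctions: 2.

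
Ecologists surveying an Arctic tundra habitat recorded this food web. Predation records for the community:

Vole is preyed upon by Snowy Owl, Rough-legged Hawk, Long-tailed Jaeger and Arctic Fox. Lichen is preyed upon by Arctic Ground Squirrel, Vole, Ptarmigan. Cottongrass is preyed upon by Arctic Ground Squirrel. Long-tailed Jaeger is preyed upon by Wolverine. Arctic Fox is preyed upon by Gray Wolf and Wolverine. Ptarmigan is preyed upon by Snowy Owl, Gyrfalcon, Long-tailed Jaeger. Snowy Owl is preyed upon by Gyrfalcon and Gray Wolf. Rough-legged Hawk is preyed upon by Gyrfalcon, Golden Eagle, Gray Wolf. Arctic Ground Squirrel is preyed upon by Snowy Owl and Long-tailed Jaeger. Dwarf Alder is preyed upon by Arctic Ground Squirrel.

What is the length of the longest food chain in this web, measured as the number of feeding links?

One longest chain: Lichen → Vole → Rough-legged Hawk → Gyrfalcon.
It has 4 species and 3 links.

3 links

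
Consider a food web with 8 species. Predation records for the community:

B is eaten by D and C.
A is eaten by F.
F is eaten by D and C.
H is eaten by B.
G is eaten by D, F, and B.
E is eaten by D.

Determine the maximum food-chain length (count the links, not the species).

2 links

One longest chain: H → B → C.
It has 3 species and 2 links.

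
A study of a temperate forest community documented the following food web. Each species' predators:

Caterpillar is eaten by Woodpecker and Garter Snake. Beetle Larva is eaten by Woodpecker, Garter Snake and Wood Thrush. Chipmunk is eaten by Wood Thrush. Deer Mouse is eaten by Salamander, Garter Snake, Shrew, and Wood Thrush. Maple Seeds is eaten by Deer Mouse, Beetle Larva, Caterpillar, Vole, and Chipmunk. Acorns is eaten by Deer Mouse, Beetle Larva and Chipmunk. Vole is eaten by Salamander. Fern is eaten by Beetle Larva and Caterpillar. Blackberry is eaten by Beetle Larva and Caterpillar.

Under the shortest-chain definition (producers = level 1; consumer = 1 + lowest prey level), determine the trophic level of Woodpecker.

Maple Seeds is a producer → level 1.
Beetle Larva eats Maple Seeds → level 2.
Woodpecker eats Beetle Larva → level 3.
No prey of Woodpecker is below level 2, so 3 is the minimum.

Trophic level 3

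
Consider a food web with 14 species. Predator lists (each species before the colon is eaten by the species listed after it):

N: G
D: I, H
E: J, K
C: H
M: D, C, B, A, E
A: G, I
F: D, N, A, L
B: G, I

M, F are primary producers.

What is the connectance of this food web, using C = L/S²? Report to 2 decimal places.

C = 0.10

The web has S = 14 species and L = 19 feeding links.
C = L / S² = 19 / 196 = 0.0969 ≈ 0.10.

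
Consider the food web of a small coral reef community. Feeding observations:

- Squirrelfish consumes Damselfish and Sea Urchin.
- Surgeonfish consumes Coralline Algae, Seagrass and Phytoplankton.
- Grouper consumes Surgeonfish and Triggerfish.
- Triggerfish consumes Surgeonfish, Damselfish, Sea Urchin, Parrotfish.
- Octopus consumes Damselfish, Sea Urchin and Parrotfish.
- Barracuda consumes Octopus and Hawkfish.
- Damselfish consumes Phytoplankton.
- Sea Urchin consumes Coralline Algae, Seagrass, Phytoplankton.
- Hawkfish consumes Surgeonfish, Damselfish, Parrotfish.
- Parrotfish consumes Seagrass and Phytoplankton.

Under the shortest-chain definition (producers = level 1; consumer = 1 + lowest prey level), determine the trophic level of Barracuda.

Seagrass is a producer → level 1.
Parrotfish eats Seagrass → level 2.
Hawkfish eats Parrotfish → level 3.
Barracuda eats Hawkfish → level 4.
No prey of Barracuda is below level 3, so 4 is the minimum.

Trophic level 4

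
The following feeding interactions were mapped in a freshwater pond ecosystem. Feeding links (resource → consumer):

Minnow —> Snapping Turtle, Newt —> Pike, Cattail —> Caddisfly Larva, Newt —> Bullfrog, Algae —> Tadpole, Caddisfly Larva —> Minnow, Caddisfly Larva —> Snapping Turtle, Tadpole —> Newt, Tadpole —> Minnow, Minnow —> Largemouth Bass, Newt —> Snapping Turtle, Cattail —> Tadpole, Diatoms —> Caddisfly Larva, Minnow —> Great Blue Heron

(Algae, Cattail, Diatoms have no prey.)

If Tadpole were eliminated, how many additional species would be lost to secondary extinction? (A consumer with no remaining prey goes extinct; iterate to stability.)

3

Remove Tadpole.
Round 1: Newt (all prey gone) → extinct.
Round 2: Bullfrog (all prey gone), Pike (all prey gone) → extinct.
No further losses. Total secondary extinctions: 3.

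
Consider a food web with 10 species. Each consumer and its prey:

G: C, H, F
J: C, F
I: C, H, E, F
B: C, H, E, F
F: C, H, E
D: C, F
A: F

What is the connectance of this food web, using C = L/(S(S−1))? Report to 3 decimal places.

The web has S = 10 species and L = 19 feeding links.
C = L / (S(S−1)) = 19 / 90 = 0.2111 ≈ 0.211.

C = 0.211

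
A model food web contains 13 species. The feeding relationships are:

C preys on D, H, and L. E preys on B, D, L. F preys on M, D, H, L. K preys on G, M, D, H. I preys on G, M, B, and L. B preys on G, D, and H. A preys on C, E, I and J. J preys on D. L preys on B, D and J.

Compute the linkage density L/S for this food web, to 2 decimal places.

L/S = 2.23

There are L = 29 links among S = 13 species.
L/S = 29/13 = 2.2308 ≈ 2.23.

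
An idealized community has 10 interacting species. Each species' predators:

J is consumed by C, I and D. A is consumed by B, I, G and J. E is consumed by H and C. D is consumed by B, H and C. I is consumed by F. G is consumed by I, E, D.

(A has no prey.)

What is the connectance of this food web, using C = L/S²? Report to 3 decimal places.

C = 0.160

The web has S = 10 species and L = 16 feeding links.
C = L / S² = 16 / 100 = 0.1600 ≈ 0.160.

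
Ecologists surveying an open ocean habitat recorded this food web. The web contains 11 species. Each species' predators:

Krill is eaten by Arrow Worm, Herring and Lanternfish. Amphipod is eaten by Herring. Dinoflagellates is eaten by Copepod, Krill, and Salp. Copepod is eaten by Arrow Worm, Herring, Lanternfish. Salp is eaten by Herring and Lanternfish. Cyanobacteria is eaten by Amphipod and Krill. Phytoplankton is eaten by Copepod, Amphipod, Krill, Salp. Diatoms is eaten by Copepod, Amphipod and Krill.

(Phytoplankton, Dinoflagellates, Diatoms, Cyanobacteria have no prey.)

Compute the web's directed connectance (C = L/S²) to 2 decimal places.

The web has S = 11 species and L = 21 feeding links.
C = L / S² = 21 / 121 = 0.1736 ≈ 0.17.

C = 0.17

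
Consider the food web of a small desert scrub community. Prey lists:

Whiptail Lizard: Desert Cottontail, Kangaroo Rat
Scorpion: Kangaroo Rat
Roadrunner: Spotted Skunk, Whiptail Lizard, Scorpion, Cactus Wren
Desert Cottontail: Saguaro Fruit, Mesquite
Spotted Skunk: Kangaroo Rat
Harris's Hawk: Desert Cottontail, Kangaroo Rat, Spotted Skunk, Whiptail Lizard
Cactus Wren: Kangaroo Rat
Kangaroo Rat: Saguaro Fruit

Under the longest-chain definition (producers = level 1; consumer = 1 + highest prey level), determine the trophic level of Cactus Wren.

Saguaro Fruit is a producer → level 1.
Kangaroo Rat eats Saguaro Fruit → level 2.
Cactus Wren eats Kangaroo Rat → level 3.

Trophic level 3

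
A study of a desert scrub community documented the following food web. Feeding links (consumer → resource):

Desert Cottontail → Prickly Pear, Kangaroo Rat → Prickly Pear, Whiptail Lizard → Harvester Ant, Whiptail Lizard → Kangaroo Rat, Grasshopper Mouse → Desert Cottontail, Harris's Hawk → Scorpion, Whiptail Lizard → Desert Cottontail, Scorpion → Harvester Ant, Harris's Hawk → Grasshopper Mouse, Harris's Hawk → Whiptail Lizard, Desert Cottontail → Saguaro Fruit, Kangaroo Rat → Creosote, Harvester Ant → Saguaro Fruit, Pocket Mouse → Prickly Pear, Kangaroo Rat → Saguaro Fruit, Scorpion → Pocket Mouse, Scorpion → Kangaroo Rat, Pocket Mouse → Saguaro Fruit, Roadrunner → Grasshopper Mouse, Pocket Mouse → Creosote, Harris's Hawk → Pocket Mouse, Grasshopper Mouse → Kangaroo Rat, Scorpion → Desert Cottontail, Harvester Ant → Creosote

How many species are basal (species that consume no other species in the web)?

3

Basal species (no prey listed): Saguaro Fruit, Creosote, Prickly Pear.
Count: 3.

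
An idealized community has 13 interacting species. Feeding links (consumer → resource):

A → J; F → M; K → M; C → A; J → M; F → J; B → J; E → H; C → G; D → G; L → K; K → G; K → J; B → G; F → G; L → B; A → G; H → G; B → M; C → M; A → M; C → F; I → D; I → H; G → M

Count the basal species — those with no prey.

Basal species (no prey listed): M.
Count: 1.

1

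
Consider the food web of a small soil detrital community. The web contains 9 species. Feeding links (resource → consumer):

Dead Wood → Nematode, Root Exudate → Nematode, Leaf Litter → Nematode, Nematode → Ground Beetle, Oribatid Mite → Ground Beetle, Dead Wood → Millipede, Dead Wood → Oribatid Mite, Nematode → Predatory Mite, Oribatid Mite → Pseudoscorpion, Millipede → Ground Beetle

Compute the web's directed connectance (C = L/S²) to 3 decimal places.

C = 0.123

The web has S = 9 species and L = 10 feeding links.
C = L / S² = 10 / 81 = 0.1235 ≈ 0.123.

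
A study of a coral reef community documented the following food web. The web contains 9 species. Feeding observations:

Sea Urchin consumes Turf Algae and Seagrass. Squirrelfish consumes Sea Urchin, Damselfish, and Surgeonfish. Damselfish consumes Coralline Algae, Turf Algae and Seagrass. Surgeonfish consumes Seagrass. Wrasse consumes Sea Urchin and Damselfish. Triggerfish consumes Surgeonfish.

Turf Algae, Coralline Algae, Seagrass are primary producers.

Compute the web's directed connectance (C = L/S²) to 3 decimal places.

C = 0.148

The web has S = 9 species and L = 12 feeding links.
C = L / S² = 12 / 81 = 0.1481 ≈ 0.148.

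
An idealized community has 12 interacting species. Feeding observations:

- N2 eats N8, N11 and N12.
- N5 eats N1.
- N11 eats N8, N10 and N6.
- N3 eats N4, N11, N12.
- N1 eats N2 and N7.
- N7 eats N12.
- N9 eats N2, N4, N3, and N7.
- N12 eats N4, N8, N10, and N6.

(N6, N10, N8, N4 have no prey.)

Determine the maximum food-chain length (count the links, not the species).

One longest chain: N6 → N11 → N2 → N1 → N5.
It has 5 species and 4 links.

4 links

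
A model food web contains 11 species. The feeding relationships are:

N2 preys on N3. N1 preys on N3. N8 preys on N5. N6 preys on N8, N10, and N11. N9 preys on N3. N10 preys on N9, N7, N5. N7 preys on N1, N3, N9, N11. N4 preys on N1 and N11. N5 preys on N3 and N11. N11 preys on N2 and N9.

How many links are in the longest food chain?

5 links

One longest chain: N3 → N9 → N11 → N5 → N10 → N6.
It has 6 species and 5 links.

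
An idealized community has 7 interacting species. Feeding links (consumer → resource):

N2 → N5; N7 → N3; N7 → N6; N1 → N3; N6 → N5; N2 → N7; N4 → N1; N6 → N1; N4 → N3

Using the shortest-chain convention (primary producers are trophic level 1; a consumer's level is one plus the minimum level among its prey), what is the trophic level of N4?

Trophic level 2

N3 is a producer → level 1.
N4 eats N3 → level 2.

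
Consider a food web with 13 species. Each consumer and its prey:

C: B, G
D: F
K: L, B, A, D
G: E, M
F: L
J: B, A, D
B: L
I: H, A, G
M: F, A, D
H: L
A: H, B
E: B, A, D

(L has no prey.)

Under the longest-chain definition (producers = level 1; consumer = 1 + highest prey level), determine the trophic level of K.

Trophic level 4

L is a producer → level 1.
H eats L → level 2.
A eats H (level 2); other prey at levels: B 2 → level 3.
K eats A (level 3); other prey at levels: L 1, B 2, D 3 → level 4.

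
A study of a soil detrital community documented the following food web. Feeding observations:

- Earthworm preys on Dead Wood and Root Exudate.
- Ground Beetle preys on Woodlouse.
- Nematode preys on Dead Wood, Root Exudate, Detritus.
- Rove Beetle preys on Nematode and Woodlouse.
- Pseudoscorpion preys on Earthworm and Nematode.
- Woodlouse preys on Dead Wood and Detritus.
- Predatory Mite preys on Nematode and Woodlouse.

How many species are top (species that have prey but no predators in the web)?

Top species (has prey, but nothing eats it): Rove Beetle, Predatory Mite, Ground Beetle, Pseudoscorpion.
Count: 4.

4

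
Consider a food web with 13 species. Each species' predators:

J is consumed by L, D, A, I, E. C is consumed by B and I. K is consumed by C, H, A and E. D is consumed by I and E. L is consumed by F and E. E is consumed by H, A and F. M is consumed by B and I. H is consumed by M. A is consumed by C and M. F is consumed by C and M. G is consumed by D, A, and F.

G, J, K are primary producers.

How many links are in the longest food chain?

5 links

One longest chain: G → D → E → F → M → B.
It has 6 species and 5 links.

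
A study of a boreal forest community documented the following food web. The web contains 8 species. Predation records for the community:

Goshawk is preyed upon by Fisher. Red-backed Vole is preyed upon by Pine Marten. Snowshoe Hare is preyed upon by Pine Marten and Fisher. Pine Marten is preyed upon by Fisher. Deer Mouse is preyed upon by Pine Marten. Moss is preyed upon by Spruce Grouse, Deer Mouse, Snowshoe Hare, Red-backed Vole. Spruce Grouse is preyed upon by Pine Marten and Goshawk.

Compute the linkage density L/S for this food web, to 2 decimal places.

L/S = 1.50

There are L = 12 links among S = 8 species.
L/S = 12/8 = 1.5000 ≈ 1.50.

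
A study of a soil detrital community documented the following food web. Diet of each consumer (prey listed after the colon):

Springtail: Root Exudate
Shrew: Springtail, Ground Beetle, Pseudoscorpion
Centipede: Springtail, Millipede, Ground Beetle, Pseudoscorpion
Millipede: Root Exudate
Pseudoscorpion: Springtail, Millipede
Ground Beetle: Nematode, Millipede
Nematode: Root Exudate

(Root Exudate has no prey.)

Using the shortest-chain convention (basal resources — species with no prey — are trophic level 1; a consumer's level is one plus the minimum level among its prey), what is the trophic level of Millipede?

Trophic level 2

Root Exudate has no prey (basal) → level 1.
Millipede eats Root Exudate → level 2.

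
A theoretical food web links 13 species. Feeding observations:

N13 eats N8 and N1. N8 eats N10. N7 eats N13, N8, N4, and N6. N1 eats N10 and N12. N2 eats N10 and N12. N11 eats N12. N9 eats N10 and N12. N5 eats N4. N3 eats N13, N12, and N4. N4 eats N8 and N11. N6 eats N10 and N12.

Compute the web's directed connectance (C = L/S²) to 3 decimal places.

The web has S = 13 species and L = 22 feeding links.
C = L / S² = 22 / 169 = 0.1302 ≈ 0.130.

C = 0.130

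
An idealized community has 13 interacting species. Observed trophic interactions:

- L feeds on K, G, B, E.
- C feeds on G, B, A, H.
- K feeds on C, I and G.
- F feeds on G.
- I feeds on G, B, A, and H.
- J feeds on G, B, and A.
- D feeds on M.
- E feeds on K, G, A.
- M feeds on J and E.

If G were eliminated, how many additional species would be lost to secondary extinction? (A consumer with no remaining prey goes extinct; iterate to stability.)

1

Remove G.
Round 1: F (all prey gone) → extinct.
No further losses. Total secondary extinctions: 1.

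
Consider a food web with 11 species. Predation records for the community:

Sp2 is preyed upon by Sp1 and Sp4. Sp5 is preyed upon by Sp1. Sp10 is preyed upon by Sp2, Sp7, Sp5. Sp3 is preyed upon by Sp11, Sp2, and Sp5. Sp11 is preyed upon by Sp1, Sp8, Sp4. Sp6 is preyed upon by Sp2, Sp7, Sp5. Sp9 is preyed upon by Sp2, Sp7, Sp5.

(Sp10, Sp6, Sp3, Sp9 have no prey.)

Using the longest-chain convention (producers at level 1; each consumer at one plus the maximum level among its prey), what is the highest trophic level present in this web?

Producers (level 1): Sp10, Sp6, Sp3, Sp9.
Sp10 → Sp5 → Sp1 gives Sp1 level 3.
No species has a prey at level 3, so no species reaches level 4.

3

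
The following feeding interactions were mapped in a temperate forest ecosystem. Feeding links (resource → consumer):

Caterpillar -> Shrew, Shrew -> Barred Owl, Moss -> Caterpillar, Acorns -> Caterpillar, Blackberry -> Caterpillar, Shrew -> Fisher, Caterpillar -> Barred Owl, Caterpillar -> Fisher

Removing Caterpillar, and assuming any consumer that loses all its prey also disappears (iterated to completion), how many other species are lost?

3

Remove Caterpillar.
Round 1: Shrew (all prey gone) → extinct.
Round 2: Barred Owl (all prey gone), Fisher (all prey gone) → extinct.
No further losses. Total secondary extinctions: 3.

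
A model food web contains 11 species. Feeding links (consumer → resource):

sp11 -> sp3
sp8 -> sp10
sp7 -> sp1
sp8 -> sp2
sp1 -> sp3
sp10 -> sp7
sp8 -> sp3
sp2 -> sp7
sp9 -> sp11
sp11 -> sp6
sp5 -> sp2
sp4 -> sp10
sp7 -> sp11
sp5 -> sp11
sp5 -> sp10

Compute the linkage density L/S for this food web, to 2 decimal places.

L/S = 1.36

There are L = 15 links among S = 11 species.
L/S = 15/11 = 1.3636 ≈ 1.36.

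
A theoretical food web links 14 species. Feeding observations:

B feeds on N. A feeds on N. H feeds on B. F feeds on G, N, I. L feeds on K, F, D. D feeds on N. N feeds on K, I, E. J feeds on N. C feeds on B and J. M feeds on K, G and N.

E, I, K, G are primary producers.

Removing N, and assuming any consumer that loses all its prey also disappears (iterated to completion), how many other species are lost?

6

Remove N.
Round 1: B (all prey gone), J (all prey gone), D (all prey gone), A (all prey gone) → extinct.
Round 2: H (all prey gone), C (all prey gone) → extinct.
No further losses. Total secondary extinctions: 6.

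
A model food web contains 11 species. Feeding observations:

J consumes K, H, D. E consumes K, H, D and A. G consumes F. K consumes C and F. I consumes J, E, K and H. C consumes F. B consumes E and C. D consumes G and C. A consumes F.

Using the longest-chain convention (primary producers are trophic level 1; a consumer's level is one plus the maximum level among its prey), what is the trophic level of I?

Trophic level 5

F is a producer → level 1.
C eats F → level 2.
K eats C (level 2); other prey at levels: F 1 → level 3.
E eats K (level 3); other prey at levels: H 1, A 2, D 3 → level 4.
I eats E (level 4); other prey at levels: H 1, K 3, J 4 → level 5.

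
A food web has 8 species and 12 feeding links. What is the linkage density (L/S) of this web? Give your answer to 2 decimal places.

There are L = 12 links among S = 8 species.
L/S = 12/8 = 1.5000 ≈ 1.50.

L/S = 1.50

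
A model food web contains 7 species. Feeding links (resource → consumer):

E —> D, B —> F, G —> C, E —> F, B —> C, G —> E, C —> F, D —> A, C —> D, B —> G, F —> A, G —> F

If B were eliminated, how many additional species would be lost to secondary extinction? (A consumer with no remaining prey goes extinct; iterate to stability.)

Remove B.
Round 1: G (all prey gone) → extinct.
Round 2: E (all prey gone), C (all prey gone) → extinct.
Round 3: D (all prey gone), F (all prey gone) → extinct.
Round 4: A (all prey gone) → extinct.
No further losses. Total secondary extinctions: 6.

6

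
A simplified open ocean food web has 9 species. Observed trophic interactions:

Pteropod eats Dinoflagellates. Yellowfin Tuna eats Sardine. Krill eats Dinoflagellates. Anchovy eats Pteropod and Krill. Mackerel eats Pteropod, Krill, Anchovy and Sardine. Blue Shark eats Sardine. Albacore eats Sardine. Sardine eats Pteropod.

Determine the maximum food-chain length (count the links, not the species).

3 links

One longest chain: Dinoflagellates → Pteropod → Sardine → Yellowfin Tuna.
It has 4 species and 3 links.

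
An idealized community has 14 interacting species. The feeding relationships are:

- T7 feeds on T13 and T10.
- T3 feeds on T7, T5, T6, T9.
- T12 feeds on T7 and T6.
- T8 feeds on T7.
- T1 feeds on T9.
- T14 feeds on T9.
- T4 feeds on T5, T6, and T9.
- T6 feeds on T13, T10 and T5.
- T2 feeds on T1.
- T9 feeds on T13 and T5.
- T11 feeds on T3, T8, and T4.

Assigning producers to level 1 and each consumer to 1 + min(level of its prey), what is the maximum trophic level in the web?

4

Producers (level 1): T10, T13, T5.
Following each consumer down to its lowest-level prey: T13 → T9 → T1 → T2 (levels 1 through 4).
All prey of T2 (T1 3) are at level 3 or above, so T2 is at level 1 + 3 = 4.
Every consumer has at least one prey at level 3 or below, so none exceeds level 4.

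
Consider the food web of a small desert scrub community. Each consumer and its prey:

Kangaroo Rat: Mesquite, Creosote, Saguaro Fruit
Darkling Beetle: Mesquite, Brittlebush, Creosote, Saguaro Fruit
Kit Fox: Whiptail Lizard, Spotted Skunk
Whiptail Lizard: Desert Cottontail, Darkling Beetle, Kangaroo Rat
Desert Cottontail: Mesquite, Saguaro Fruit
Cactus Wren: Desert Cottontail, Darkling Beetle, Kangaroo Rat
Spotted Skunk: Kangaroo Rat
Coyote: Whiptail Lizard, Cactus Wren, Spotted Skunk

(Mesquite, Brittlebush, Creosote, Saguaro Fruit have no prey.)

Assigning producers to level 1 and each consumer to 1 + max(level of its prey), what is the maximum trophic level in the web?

4

Producers (level 1): Mesquite, Brittlebush, Creosote, Saguaro Fruit.
Mesquite → Kangaroo Rat → Spotted Skunk → Kit Fox gives Kit Fox level 4.
No species has a prey at level 4, so no species reaches level 5.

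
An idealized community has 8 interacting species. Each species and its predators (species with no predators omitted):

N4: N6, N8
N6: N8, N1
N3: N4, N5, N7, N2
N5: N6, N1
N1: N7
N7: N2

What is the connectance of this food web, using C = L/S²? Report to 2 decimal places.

C = 0.19

The web has S = 8 species and L = 12 feeding links.
C = L / S² = 12 / 64 = 0.1875 ≈ 0.19.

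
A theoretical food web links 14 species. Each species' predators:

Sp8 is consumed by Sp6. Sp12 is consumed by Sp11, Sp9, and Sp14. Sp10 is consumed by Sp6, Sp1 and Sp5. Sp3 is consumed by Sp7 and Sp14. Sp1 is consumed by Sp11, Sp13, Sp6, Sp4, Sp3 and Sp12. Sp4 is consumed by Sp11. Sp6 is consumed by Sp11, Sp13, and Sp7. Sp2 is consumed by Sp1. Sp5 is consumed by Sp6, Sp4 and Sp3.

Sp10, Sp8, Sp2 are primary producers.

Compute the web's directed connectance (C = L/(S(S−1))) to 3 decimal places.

C = 0.126

The web has S = 14 species and L = 23 feeding links.
C = L / (S(S−1)) = 23 / 182 = 0.1264 ≈ 0.126.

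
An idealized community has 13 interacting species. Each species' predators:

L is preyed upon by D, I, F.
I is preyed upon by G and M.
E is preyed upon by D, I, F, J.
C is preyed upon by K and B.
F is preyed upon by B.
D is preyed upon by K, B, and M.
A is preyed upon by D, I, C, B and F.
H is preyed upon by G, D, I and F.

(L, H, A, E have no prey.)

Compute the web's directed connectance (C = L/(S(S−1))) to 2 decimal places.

The web has S = 13 species and L = 24 feeding links.
C = L / (S(S−1)) = 24 / 156 = 0.1538 ≈ 0.15.

C = 0.15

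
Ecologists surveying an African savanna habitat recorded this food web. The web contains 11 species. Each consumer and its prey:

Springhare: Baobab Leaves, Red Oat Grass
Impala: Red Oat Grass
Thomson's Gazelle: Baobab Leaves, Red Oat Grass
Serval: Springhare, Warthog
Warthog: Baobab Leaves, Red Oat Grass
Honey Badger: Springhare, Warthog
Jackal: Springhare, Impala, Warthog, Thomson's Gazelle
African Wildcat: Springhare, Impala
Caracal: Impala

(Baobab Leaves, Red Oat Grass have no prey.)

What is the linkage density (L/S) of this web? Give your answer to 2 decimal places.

There are L = 18 links among S = 11 species.
L/S = 18/11 = 1.6364 ≈ 1.64.

L/S = 1.64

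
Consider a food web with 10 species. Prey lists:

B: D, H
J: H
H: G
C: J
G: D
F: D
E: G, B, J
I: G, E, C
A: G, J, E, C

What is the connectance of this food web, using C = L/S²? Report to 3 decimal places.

C = 0.170

The web has S = 10 species and L = 17 feeding links.
C = L / S² = 17 / 100 = 0.1700 ≈ 0.170.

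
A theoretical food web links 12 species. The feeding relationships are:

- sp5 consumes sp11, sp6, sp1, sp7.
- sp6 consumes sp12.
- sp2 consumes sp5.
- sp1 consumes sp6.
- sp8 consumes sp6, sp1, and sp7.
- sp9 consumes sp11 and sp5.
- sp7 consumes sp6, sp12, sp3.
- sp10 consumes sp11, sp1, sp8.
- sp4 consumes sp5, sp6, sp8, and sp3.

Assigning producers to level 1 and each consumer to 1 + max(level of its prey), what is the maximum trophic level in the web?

5

Producers (level 1): sp12, sp11, sp3.
sp12 → sp6 → sp1 → sp8 → sp10 gives sp10 level 5.
No species has a prey at level 5, so no species reaches level 6.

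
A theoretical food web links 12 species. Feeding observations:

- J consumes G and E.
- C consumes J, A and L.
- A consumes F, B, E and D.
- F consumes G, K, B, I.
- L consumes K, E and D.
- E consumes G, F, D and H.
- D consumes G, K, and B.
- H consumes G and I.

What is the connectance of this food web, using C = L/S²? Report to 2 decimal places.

The web has S = 12 species and L = 25 feeding links.
C = L / S² = 25 / 144 = 0.1736 ≈ 0.17.

C = 0.17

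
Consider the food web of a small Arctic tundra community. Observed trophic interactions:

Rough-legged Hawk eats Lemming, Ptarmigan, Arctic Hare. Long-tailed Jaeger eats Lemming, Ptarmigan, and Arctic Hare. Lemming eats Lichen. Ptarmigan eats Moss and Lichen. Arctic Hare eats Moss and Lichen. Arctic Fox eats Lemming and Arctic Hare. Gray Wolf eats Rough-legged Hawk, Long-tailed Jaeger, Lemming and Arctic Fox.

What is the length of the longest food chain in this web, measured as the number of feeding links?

One longest chain: Lichen → Lemming → Arctic Fox → Gray Wolf.
It has 4 species and 3 links.

3 links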